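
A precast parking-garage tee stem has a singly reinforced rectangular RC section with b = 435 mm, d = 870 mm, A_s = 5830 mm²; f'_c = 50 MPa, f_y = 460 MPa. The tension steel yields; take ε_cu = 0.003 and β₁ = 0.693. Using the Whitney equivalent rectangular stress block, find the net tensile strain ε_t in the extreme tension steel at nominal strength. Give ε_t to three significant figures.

ε_t ≈ 0.00947

a = A_s f_y/(0.85 f'_c b) = 145.06 mm.
β₁ = 0.693, so c = a/β₁ = 145.06/0.693 = 209.32 mm.
From the linear strain diagram with ε_cu = 0.003: ε_t = 0.003 (d − c)/c = 0.003 × (870 − 209.32)/209.32 = 0.00947.
Since ε_t ≥ 0.005, the section is tension-controlled.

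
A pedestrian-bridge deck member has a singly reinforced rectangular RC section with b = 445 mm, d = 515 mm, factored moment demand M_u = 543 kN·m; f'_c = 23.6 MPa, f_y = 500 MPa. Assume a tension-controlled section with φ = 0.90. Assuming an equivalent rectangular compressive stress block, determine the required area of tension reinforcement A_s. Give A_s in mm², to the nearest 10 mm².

A_s ≈ 2760 mm²

M_n = M_u/φ = 543/0.90 = 603.333 kN·m.
With M_n = 0.85 f'_c a b (d − a/2), solve the quadratic for a:
a = d − √(d² − 2M_n/(0.85 f'_c b)) = 515 − √(515² − 2 × 603.333×10⁶/(0.85 × 23.6 × 445)) = 154.38 mm.
A_s = 0.85 f'_c a b / f_y = 0.85 × 23.6 × 154.38 × 445 / 500 = 2756.2 mm².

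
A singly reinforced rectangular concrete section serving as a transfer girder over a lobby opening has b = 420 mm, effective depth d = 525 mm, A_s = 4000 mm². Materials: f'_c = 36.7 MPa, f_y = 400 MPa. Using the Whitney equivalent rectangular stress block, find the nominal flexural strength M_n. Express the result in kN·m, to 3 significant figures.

M_n ≈ 742 kN·m

T = A_s f_y = 4000 × 400 = 1600000 N = 1600 kN.
From C = T: a = T/(0.85 f'_c b) = 1600000/(0.85 × 36.7 × 420) = 122.12 mm.
M_n = T(d − a/2) = 1600 kN × (525 − 61.06) mm = 742.30 kN·m.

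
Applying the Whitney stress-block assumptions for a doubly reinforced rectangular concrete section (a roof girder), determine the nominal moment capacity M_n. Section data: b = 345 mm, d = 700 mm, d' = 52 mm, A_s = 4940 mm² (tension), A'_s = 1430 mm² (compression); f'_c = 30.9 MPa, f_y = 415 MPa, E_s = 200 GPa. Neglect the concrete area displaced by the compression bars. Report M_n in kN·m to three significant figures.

Assume both tension and compression steel yield.
Net tension couple steel: A_s − A'_s = 3510 mm².
a = (A_s − A'_s) f_y / (0.85 f'_c b) = 1456650/(0.85 × 30.9 × 345) = 160.75 mm.
c = a/β₁ = 160.75/0.829 = 193.91 mm; ε'_s = 0.003(c − d')/c = 0.0022 ≥ f_y/E_s = 0.0021, so compression steel does yield.
M_n = (A_s − A'_s) f_y (d − a/2) + A'_s f_y (d − d') = [1456650 × (700 − 80.375) + 593450 × (700 − 52)] × 10⁻⁶ = 902.58 + 384.56 = 1287.14 kN·m.

M_n ≈ 1290 kN·m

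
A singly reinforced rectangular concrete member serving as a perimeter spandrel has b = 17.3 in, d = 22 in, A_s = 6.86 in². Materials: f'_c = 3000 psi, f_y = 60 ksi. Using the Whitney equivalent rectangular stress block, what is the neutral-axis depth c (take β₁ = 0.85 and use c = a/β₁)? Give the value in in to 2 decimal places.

c ≈ 10.98 in

T = A_s f_y = 6.86 × 60 = 411.6 kips.
a = T/(0.85 f'_c b) = 411.6/(0.85 × 3 × 17.3) = 9.3302 in.
With β₁ = 0.85, c = a/β₁ = 9.3302/0.85 = 10.98 in.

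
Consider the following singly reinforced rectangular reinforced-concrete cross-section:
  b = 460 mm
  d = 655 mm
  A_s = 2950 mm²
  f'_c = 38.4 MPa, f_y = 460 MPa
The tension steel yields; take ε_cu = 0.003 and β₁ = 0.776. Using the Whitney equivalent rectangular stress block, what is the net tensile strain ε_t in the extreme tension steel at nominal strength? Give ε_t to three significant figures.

ε_t ≈ 0.0139

a = A_s f_y/(0.85 f'_c b) = 90.38 mm.
β₁ = 0.776, so c = a/β₁ = 90.38/0.776 = 116.47 mm.
From the linear strain diagram with ε_cu = 0.003: ε_t = 0.003 (d − c)/c = 0.003 × (655 − 116.47)/116.47 = 0.0139.
Since ε_t ≥ 0.005, the section is tension-controlled.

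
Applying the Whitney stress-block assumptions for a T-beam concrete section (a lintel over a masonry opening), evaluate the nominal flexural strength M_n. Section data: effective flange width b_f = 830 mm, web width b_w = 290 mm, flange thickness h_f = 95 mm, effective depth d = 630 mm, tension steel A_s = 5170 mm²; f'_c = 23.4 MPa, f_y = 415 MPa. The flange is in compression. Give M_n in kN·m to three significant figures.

Tension: T = A_s f_y = 5170 × 415 = 2145550 N.
Try a within the flange: a = T/(0.85 f'_c b_f) = 2145550/(0.85 × 23.4 × 830) = 129.96 mm.
a = 129.96 > h_f = 95 mm: the block extends into the web. Split into flange-overhang and web parts.
C_f = 0.85 f'_c (b_f − b_w) h_f = 0.85 × 23.4 × (830 − 290) × 95 = 1020357 N.
Remaining web compression depth: a_w = (T − C_f)/(0.85 f'_c b_w) = (2145550 − 1020357)/(0.85 × 23.4 × 290) = 195.07 mm.
M_n = C_f(d − h_f/2) + (T − C_f)(d − a_w/2) = 1020357 × (630 − 47.5) + 1125193 × (630 − 97.535) = 594.36 + 599.13 = 1193.49 × 10⁶ N·mm.
M_n = 1193.49 kN·m.

M_n ≈ 1190 kN·m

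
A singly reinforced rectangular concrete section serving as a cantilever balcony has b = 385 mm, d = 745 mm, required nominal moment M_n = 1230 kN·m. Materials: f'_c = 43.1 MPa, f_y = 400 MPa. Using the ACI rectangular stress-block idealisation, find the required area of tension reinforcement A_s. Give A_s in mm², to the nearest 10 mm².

With M_n = 0.85 f'_c a b (d − a/2), solve the quadratic for a:
a = d − √(d² − 2M_n/(0.85 f'_c b)) = 745 − √(745² − 2 × 1230×10⁶/(0.85 × 43.1 × 385)) = 128.06 mm.
A_s = 0.85 f'_c a b / f_y = 0.85 × 43.1 × 128.06 × 385 / 400 = 4515.5 mm².

A_s ≈ 4520 mm²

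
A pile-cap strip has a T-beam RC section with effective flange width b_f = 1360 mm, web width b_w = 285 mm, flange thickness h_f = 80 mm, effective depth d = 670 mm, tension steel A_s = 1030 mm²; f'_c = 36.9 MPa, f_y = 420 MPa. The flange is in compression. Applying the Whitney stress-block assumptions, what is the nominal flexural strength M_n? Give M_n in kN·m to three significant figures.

Tension: T = A_s f_y = 1030 × 420 = 432600 N.
Try a within the flange: a = T/(0.85 f'_c b_f) = 432600/(0.85 × 36.9 × 1360) = 10.14 mm.
Since a = 10.14 ≤ h_f = 80 mm, the stress block lies entirely in the flange; analyse as a rectangular beam of width b_f.
M_n = T(d − a/2) = 432600 × (670 − 5.07) = 287.65 × 10⁶ N·mm.
M_n = 287.65 kN·m.

M_n ≈ 288 kN·m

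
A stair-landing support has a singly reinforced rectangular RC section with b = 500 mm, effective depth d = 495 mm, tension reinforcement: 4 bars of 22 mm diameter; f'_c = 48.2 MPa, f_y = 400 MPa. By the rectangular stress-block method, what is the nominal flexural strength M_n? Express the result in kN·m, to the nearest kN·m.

M_n ≈ 292 kN·m

A_s = 4 × 380 = 1520 mm².
T = A_s f_y = 1520 × 400 = 608000 N = 608 kN.
From C = T: a = T/(0.85 f'_c b) = 608000/(0.85 × 48.2 × 500) = 29.68 mm.
M_n = T(d − a/2) = 608 kN × (495 − 14.84) mm = 291.94 kN·m.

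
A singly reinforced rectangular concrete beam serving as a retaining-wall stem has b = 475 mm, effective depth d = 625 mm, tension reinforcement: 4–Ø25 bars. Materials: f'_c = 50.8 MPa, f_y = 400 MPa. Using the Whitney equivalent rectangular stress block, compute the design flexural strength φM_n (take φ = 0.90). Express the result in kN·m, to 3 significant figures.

A_s = 4 × 491 = 1964 mm².
T = A_s f_y = 1964 × 400 = 785600 N = 785.6 kN.
From C = T: a = T/(0.85 f'_c b) = 785600/(0.85 × 50.8 × 475) = 38.30 mm.
M_n = T(d − a/2) = 785.6 kN × (625 − 19.15) mm = 475.96 kN·m.
φM_n = 0.90 × 475.96 = 428.36 kN·m.

φM_n ≈ 428 kN·m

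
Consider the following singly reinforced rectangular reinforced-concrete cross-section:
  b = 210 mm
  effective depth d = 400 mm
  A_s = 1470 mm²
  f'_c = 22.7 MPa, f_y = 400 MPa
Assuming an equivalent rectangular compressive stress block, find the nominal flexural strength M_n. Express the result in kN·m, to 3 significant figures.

M_n ≈ 193 kN·m

T = A_s f_y = 1470 × 400 = 588000 N = 588 kN.
From C = T: a = T/(0.85 f'_c b) = 588000/(0.85 × 22.7 × 210) = 145.12 mm.
M_n = T(d − a/2) = 588 kN × (400 − 72.56) mm = 192.53 kN·m.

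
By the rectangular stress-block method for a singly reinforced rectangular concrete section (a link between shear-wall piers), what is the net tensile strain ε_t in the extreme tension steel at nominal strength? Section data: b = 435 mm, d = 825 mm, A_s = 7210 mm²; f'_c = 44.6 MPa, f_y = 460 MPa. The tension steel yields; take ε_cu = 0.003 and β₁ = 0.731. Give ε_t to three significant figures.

a = A_s f_y/(0.85 f'_c b) = 201.12 mm.
β₁ = 0.731, so c = a/β₁ = 201.12/0.731 = 275.13 mm.
From the linear strain diagram with ε_cu = 0.003: ε_t = 0.003 (d − c)/c = 0.003 × (825 − 275.13)/275.13 = 0.00600.
Since ε_t ≥ 0.005, the section is tension-controlled.

ε_t ≈ 0.00600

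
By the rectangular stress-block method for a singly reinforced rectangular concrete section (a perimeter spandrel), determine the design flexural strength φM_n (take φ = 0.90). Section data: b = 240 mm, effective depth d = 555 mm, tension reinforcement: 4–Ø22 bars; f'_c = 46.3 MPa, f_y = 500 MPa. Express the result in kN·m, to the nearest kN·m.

A_s = 4 × 380 = 1520 mm².
T = A_s f_y = 1520 × 500 = 760000 N = 760 kN.
From C = T: a = T/(0.85 f'_c b) = 760000/(0.85 × 46.3 × 240) = 80.46 mm.
M_n = T(d − a/2) = 760 kN × (555 − 40.23) mm = 391.23 kN·m.
φM_n = 0.90 × 391.23 = 352.11 kN·m.

φM_n ≈ 352 kN·m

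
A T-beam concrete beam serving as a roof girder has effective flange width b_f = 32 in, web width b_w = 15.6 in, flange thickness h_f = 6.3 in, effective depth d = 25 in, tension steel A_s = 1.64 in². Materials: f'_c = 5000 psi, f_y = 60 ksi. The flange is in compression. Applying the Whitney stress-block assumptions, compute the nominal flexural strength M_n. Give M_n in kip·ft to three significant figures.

Tension: T = A_s f_y = 1.64 × 60 = 98.4 kips.
Try a within the flange: a = T/(0.85 f'_c b_f) = 98.4/(0.85 × 5 × 32) = 0.724 in.
Since a = 0.724 ≤ h_f = 6.3 in, the stress block lies entirely in the flange; analyse as a rectangular beam of width b_f.
M_n = T(d − a/2) = 98.4 × (25 − 0.362) = 2424.4 kip·in.
M_n = 2424.4/12 = 202.03 kip·ft.

M_n ≈ 202 kip·ft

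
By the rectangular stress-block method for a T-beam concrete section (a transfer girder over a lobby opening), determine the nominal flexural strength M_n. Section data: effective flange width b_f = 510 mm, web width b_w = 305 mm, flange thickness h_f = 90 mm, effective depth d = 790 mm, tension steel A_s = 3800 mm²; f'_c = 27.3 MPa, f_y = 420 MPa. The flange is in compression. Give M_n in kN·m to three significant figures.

M_n ≈ 1150 kN·m

Tension: T = A_s f_y = 3800 × 420 = 1596000 N.
Try a within the flange: a = T/(0.85 f'_c b_f) = 1596000/(0.85 × 27.3 × 510) = 134.86 mm.
a = 134.86 > h_f = 90 mm: the block extends into the web. Split into flange-overhang and web parts.
C_f = 0.85 f'_c (b_f − b_w) h_f = 0.85 × 27.3 × (510 − 305) × 90 = 428132 N.
Remaining web compression depth: a_w = (T − C_f)/(0.85 f'_c b_w) = (1596000 − 428132)/(0.85 × 27.3 × 305) = 165.01 mm.
M_n = C_f(d − h_f/2) + (T − C_f)(d − a_w/2) = 428132 × (790 − 45) + 1167868 × (790 − 82.505) = 318.96 + 826.26 = 1145.22 × 10⁶ N·mm.
M_n = 1145.22 kN·m.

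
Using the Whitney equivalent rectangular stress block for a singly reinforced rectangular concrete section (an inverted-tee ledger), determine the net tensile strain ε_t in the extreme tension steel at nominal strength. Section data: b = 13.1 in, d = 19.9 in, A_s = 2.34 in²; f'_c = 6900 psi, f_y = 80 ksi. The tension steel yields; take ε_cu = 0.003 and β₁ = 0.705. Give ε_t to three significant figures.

a = A_s f_y/(0.85 f'_c b) = 2.437 in.
β₁ = 0.705, so c = a/β₁ = 2.437/0.705 = 3.457 in.
From the linear strain diagram with ε_cu = 0.003: ε_t = 0.003 (d − c)/c = 0.003 × (19.9 − 3.457)/3.457 = 0.0143.
Since ε_t ≥ 0.005, the section is tension-controlled.

ε_t ≈ 0.0143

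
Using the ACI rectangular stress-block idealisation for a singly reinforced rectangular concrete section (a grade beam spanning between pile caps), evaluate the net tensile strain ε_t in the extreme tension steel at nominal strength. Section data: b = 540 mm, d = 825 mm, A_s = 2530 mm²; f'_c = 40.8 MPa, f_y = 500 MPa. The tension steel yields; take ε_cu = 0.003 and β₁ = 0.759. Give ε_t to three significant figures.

ε_t ≈ 0.0248

a = A_s f_y/(0.85 f'_c b) = 67.55 mm.
β₁ = 0.759, so c = a/β₁ = 67.55/0.759 = 89.00 mm.
From the linear strain diagram with ε_cu = 0.003: ε_t = 0.003 (d − c)/c = 0.003 × (825 − 89.00)/89.00 = 0.0248.
Since ε_t ≥ 0.005, the section is tension-controlled.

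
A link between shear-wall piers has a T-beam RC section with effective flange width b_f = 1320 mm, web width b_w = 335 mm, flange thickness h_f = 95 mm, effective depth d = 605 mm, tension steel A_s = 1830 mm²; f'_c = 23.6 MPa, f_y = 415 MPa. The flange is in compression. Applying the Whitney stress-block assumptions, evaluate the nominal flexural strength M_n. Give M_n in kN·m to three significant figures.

M_n ≈ 449 kN·m

Tension: T = A_s f_y = 1830 × 415 = 759450 N.
Try a within the flange: a = T/(0.85 f'_c b_f) = 759450/(0.85 × 23.6 × 1320) = 28.68 mm.
Since a = 28.68 ≤ h_f = 95 mm, the stress block lies entirely in the flange; analyse as a rectangular beam of width b_f.
M_n = T(d − a/2) = 759450 × (605 − 14.34) = 448.58 × 10⁶ N·mm.
M_n = 448.58 kN·m.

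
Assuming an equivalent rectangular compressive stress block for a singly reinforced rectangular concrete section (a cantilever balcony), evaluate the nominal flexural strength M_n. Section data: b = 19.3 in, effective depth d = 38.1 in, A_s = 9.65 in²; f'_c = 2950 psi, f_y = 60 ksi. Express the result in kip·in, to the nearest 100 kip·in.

M_n ≈ 18600 kip·in

T = A_s f_y = 9.65 × 60 = 579 kips.
a = T/(0.85 f'_c b) = 579/(0.85 × 2.95 × 19.3) = 11.964 in.
M_n = T(d − a/2) = 579 × (38.1 − 5.982) = 18596.3 kip·in.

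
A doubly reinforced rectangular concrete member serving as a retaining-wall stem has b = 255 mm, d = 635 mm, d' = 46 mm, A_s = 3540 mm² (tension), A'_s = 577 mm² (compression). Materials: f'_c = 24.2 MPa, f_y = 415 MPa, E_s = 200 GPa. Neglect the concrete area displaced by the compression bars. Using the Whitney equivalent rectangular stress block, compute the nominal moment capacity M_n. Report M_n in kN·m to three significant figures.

Assume both tension and compression steel yield.
Net tension couple steel: A_s − A'_s = 2963 mm².
a = (A_s − A'_s) f_y / (0.85 f'_c b) = 1229645/(0.85 × 24.2 × 255) = 234.43 mm.
c = a/β₁ = 234.43/0.85 = 275.80 mm; ε'_s = 0.003(c − d')/c = 0.0025 ≥ f_y/E_s = 0.0021, so compression steel does yield.
M_n = (A_s − A'_s) f_y (d − a/2) + A'_s f_y (d − d') = [1229645 × (635 − 117.215) + 239455 × (635 − 46)] × 10⁻⁶ = 636.69 + 141.04 = 777.73 kN·m.

M_n ≈ 778 kN·m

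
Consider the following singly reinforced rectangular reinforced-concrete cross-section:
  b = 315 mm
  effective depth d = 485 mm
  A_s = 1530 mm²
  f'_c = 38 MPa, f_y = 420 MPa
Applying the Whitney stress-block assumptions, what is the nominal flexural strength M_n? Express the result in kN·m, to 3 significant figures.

T = A_s f_y = 1530 × 420 = 642600 N = 642.6 kN.
From C = T: a = T/(0.85 f'_c b) = 642600/(0.85 × 38 × 315) = 63.16 mm.
M_n = T(d − a/2) = 642.6 kN × (485 − 31.58) mm = 291.37 kN·m.

M_n ≈ 291 kN·m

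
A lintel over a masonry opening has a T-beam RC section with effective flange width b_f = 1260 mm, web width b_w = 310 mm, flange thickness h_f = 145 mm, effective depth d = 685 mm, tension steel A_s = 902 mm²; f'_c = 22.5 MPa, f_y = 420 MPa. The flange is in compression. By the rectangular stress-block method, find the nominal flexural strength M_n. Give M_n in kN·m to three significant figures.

Tension: T = A_s f_y = 902 × 420 = 378840 N.
Try a within the flange: a = T/(0.85 f'_c b_f) = 378840/(0.85 × 22.5 × 1260) = 15.72 mm.
Since a = 15.72 ≤ h_f = 145 mm, the stress block lies entirely in the flange; analyse as a rectangular beam of width b_f.
M_n = T(d − a/2) = 378840 × (685 − 7.86) = 256.53 × 10⁶ N·mm.
M_n = 256.53 kN·m.

M_n ≈ 257 kN·m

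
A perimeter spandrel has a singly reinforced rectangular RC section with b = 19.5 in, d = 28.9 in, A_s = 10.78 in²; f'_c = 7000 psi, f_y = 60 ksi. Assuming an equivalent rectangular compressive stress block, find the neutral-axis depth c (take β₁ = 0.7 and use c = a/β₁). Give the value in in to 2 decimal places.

T = A_s f_y = 10.78 × 60 = 646.8 kips.
a = T/(0.85 f'_c b) = 646.8/(0.85 × 7 × 19.5) = 5.5747 in.
With β₁ = 0.7, c = a/β₁ = 5.5747/0.7 = 7.96 in.

c ≈ 7.96 in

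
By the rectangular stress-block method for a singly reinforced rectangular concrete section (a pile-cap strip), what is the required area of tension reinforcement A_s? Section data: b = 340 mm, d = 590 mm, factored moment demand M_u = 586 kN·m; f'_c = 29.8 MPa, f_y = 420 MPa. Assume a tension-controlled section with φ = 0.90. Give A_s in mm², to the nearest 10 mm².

M_n = M_u/φ = 586/0.90 = 651.111 kN·m.
With M_n = 0.85 f'_c a b (d − a/2), solve the quadratic for a:
a = d − √(d² − 2M_n/(0.85 f'_c b)) = 590 − √(590² − 2 × 651.111×10⁶/(0.85 × 29.8 × 340)) = 146.27 mm.
A_s = 0.85 f'_c a b / f_y = 0.85 × 29.8 × 146.27 × 340 / 420 = 2999.3 mm².

A_s ≈ 3000 mm²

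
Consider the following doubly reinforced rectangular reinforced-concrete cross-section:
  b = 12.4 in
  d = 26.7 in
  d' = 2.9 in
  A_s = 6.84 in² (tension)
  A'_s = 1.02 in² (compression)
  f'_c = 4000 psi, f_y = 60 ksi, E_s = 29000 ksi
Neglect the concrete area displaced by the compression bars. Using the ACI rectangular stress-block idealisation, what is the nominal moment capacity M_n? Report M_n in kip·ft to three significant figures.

Assume both steels yield.
a = (A_s − A'_s) f_y/(0.85 f'_c b) = (6.84 − 1.02) × 60/(0.85 × 4 × 12.4) = 8.283 in.
c = a/β₁ = 8.283/0.85 = 9.745 in; ε'_s = 0.003(c − d')/c = 0.0021 ≥ ε_y = 0.0021, so the compression steel yields.
M_n = (A_s − A'_s) f_y (d − a/2) + A'_s f_y (d − d') = 349.2 × (26.7 − 4.1415) + 61.2 × (26.7 − 2.9) = 7877.4 + 1456.6 = 9334.0 kip·in = 9334.0/12 = 777.83 kip·ft.

M_n ≈ 778 kip·ft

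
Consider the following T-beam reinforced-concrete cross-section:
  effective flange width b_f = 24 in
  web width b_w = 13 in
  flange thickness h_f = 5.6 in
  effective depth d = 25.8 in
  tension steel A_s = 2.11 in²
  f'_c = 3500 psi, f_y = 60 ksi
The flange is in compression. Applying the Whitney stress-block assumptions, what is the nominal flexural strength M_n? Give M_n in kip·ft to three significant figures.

Tension: T = A_s f_y = 2.11 × 60 = 126.6 kips.
Try a within the flange: a = T/(0.85 f'_c b_f) = 126.6/(0.85 × 3.5 × 24) = 1.773 in.
Since a = 1.773 ≤ h_f = 5.6 in, the stress block lies entirely in the flange; analyse as a rectangular beam of width b_f.
M_n = T(d − a/2) = 126.6 × (25.8 − 0.8865) = 3154.0 kip·in.
M_n = 3154.0/12 = 262.83 kip·ft.

M_n ≈ 263 kip·ft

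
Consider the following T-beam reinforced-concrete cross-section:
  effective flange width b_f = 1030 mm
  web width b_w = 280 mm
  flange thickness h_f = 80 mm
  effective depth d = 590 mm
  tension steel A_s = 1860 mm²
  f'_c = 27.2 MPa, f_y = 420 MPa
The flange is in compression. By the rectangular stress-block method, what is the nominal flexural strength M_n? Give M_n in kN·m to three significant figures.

Tension: T = A_s f_y = 1860 × 420 = 781200 N.
Try a within the flange: a = T/(0.85 f'_c b_f) = 781200/(0.85 × 27.2 × 1030) = 32.80 mm.
Since a = 32.80 ≤ h_f = 80 mm, the stress block lies entirely in the flange; analyse as a rectangular beam of width b_f.
M_n = T(d − a/2) = 781200 × (590 − 16.4) = 448.10 × 10⁶ N·mm.
M_n = 448.10 kN·m.

M_n ≈ 448 kN·m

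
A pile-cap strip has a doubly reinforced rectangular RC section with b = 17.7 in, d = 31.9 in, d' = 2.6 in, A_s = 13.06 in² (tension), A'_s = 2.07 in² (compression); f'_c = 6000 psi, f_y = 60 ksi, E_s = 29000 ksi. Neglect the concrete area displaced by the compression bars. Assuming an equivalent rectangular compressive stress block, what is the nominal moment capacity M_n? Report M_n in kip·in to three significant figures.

Assume both steels yield.
a = (A_s − A'_s) f_y/(0.85 f'_c b) = (13.06 − 2.07) × 60/(0.85 × 6 × 17.7) = 7.305 in.
c = a/β₁ = 7.305/0.75 = 9.740 in; ε'_s = 0.003(c − d')/c = 0.0022 ≥ ε_y = 0.0021, so the compression steel yields.
M_n = (A_s − A'_s) f_y (d − a/2) + A'_s f_y (d − d') = 659.4 × (31.9 − 3.6525) + 124.2 × (31.9 − 2.6) = 18626.4 + 3639.1 = 22265.5 kip·in.

M_n ≈ 22300 kip·in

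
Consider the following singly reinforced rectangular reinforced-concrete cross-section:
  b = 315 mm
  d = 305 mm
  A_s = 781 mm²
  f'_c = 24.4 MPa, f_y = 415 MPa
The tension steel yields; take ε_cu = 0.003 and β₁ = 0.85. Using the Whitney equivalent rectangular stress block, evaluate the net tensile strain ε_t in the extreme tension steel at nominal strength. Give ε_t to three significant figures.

ε_t ≈ 0.0127

a = A_s f_y/(0.85 f'_c b) = 49.61 mm.
β₁ = 0.85, so c = a/β₁ = 49.61/0.85 = 58.36 mm.
From the linear strain diagram with ε_cu = 0.003: ε_t = 0.003 (d − c)/c = 0.003 × (305 − 58.36)/58.36 = 0.0127.
Since ε_t ≥ 0.005, the section is tension-controlled.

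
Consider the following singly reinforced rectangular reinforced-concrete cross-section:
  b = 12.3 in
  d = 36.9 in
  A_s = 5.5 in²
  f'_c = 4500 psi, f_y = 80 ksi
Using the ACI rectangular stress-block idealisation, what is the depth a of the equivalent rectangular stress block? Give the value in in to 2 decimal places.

T = A_s f_y = 5.5 × 80 = 440 kips.
a = T/(0.85 f'_c b) = 440/(0.85 × 4.5 × 12.3) = 9.35 in.

a ≈ 9.35 in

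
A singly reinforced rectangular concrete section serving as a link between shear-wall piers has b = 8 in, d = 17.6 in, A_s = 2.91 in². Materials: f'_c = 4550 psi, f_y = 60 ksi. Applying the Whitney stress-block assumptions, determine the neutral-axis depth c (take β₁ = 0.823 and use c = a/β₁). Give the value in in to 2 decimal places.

T = A_s f_y = 2.91 × 60 = 174.6 kips.
a = T/(0.85 f'_c b) = 174.6/(0.85 × 4.55 × 8) = 5.6432 in.
With β₁ = 0.823, c = a/β₁ = 5.6432/0.823 = 6.86 in.

c ≈ 6.86 in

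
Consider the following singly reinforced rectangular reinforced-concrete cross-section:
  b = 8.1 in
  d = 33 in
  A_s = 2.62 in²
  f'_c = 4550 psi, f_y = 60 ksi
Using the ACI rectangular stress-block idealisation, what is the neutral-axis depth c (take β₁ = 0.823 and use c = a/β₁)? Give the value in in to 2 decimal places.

c ≈ 6.10 in

T = A_s f_y = 2.62 × 60 = 157.2 kips.
a = T/(0.85 f'_c b) = 157.2/(0.85 × 4.55 × 8.1) = 5.0181 in.
With β₁ = 0.823, c = a/β₁ = 5.0181/0.823 = 6.10 in.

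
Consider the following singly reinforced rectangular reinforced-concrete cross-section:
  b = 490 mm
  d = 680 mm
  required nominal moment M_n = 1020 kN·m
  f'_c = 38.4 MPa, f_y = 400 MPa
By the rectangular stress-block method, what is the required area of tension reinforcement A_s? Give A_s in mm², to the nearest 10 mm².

With M_n = 0.85 f'_c a b (d − a/2), solve the quadratic for a:
a = d − √(d² − 2M_n/(0.85 f'_c b)) = 680 − √(680² − 2 × 1020×10⁶/(0.85 × 38.4 × 490)) = 101.34 mm.
A_s = 0.85 f'_c a b / f_y = 0.85 × 38.4 × 101.34 × 490 / 400 = 4052.0 mm².

A_s ≈ 4050 mm²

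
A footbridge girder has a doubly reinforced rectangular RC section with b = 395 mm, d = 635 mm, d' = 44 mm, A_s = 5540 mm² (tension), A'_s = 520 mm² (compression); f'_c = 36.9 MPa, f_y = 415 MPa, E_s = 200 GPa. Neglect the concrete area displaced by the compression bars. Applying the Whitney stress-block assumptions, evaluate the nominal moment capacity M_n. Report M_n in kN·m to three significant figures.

M_n ≈ 1280 kN·m

Assume both tension and compression steel yield.
Net tension couple steel: A_s − A'_s = 5020 mm².
a = (A_s − A'_s) f_y / (0.85 f'_c b) = 2083300/(0.85 × 36.9 × 395) = 168.15 mm.
c = a/β₁ = 168.15/0.786 = 213.93 mm; ε'_s = 0.003(c − d')/c = 0.0024 ≥ f_y/E_s = 0.0021, so compression steel does yield.
M_n = (A_s − A'_s) f_y (d − a/2) + A'_s f_y (d − d') = [2083300 × (635 − 84.075) + 215800 × (635 − 44)] × 10⁻⁶ = 1147.74 + 127.54 = 1275.28 kN·m.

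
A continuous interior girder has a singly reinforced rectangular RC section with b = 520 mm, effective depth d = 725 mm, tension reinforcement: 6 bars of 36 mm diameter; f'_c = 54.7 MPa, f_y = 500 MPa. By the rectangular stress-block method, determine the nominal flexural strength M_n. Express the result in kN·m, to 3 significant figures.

M_n ≈ 2020 kN·m

A_s = 6 × 1018 = 6108 mm².
T = A_s f_y = 6108 × 500 = 3054000 N = 3054 kN.
From C = T: a = T/(0.85 f'_c b) = 3054000/(0.85 × 54.7 × 520) = 126.32 mm.
M_n = T(d − a/2) = 3054 kN × (725 − 63.16) mm = 2021.26 kN·m.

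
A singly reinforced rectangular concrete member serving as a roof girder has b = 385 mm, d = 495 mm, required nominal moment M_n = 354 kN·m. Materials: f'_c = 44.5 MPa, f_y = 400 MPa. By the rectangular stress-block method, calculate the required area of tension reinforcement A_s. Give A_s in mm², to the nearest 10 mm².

With M_n = 0.85 f'_c a b (d − a/2), solve the quadratic for a:
a = d − √(d² − 2M_n/(0.85 f'_c b)) = 495 − √(495² − 2 × 354×10⁶/(0.85 × 44.5 × 385)) = 51.82 mm.
A_s = 0.85 f'_c a b / f_y = 0.85 × 44.5 × 51.82 × 385 / 400 = 1886.6 mm².

A_s ≈ 1890 mm²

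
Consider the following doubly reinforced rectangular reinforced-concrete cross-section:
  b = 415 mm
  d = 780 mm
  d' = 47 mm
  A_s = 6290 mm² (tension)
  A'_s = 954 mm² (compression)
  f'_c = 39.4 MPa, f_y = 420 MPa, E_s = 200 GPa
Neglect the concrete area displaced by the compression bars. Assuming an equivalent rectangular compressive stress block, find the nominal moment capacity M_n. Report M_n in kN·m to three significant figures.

Assume both tension and compression steel yield.
Net tension couple steel: A_s − A'_s = 5336 mm².
a = (A_s − A'_s) f_y / (0.85 f'_c b) = 2241120/(0.85 × 39.4 × 415) = 161.25 mm.
c = a/β₁ = 161.25/0.769 = 209.69 mm; ε'_s = 0.003(c − d')/c = 0.0023 ≥ f_y/E_s = 0.0021, so compression steel does yield.
M_n = (A_s − A'_s) f_y (d − a/2) + A'_s f_y (d − d') = [2241120 × (780 − 80.625) + 400680 × (780 − 47)] × 10⁻⁶ = 1567.38 + 293.70 = 1861.08 kN·m.

M_n ≈ 1860 kN·m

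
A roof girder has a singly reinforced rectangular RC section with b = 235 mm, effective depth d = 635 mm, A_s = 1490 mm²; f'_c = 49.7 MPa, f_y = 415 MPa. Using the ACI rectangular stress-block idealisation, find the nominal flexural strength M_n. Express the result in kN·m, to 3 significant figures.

M_n ≈ 373 kN·m

T = A_s f_y = 1490 × 415 = 618350 N = 618.35 kN.
From C = T: a = T/(0.85 f'_c b) = 618350/(0.85 × 49.7 × 235) = 62.29 mm.
M_n = T(d − a/2) = 618.35 kN × (635 − 31.145) mm = 373.39 kN·m.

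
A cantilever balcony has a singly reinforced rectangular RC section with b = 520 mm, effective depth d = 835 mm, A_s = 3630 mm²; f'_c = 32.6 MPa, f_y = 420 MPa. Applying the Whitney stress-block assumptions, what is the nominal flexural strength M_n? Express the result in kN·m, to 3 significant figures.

M_n ≈ 1190 kN·m

T = A_s f_y = 3630 × 420 = 1524600 N = 1524.6 kN.
From C = T: a = T/(0.85 f'_c b) = 1524600/(0.85 × 32.6 × 520) = 105.81 mm.
M_n = T(d − a/2) = 1524.6 kN × (835 − 52.905) mm = 1192.38 kN·m.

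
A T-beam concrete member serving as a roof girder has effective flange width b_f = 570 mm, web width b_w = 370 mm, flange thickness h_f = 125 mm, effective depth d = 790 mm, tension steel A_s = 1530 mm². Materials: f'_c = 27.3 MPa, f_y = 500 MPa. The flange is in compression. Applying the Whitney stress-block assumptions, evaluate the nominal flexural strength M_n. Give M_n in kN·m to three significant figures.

Tension: T = A_s f_y = 1530 × 500 = 765000 N.
Try a within the flange: a = T/(0.85 f'_c b_f) = 765000/(0.85 × 27.3 × 570) = 57.84 mm.
Since a = 57.84 ≤ h_f = 125 mm, the stress block lies entirely in the flange; analyse as a rectangular beam of width b_f.
M_n = T(d − a/2) = 765000 × (790 − 28.92) = 582.23 × 10⁶ N·mm.
M_n = 582.23 kN·m.

M_n ≈ 582 kN·m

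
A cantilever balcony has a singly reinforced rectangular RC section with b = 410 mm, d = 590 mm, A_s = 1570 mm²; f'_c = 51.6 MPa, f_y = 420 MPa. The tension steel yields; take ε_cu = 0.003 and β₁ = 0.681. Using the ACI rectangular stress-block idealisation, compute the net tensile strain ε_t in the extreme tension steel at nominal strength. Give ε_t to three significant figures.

ε_t ≈ 0.0299

a = A_s f_y/(0.85 f'_c b) = 36.67 mm.
β₁ = 0.681, so c = a/β₁ = 36.67/0.681 = 53.85 mm.
From the linear strain diagram with ε_cu = 0.003: ε_t = 0.003 (d − c)/c = 0.003 × (590 − 53.85)/53.85 = 0.0299.
Since ε_t ≥ 0.005, the section is tension-controlled.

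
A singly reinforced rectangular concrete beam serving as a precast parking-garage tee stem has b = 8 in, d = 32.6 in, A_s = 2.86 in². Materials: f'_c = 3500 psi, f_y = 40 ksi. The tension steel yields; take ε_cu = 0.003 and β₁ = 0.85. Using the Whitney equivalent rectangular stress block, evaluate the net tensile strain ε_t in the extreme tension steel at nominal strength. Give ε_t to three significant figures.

a = A_s f_y/(0.85 f'_c b) = 4.807 in.
β₁ = 0.85, so c = a/β₁ = 4.807/0.85 = 5.655 in.
From the linear strain diagram with ε_cu = 0.003: ε_t = 0.003 (d − c)/c = 0.003 × (32.6 − 5.655)/5.655 = 0.0143.
Since ε_t ≥ 0.005, the section is tension-controlled.

ε_t ≈ 0.0143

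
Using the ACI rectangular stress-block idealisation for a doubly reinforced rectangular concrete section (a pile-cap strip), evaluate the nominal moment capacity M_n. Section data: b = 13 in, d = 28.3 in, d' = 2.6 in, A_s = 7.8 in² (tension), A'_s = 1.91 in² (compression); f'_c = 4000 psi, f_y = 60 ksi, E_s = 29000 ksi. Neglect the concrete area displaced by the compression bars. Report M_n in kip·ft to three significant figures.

M_n ≈ 961 kip·ft

Assume both steels yield.
a = (A_s − A'_s) f_y/(0.85 f'_c b) = (7.8 − 1.91) × 60/(0.85 × 4 × 13) = 7.995 in.
c = a/β₁ = 7.995/0.85 = 9.406 in; ε'_s = 0.003(c − d')/c = 0.0022 ≥ ε_y = 0.0021, so the compression steel yields.
M_n = (A_s − A'_s) f_y (d − a/2) + A'_s f_y (d − d') = 353.4 × (28.3 − 3.9975) + 114.6 × (28.3 − 2.6) = 8588.5 + 2945.2 = 11533.7 kip·in = 11533.7/12 = 961.14 kip·ft.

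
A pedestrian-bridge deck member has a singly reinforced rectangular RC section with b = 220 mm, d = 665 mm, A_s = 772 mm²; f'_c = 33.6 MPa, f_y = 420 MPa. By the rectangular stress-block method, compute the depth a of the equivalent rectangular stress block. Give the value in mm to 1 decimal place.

T = A_s f_y = 772 × 420 = 324240 N = 324.24 kN.
Setting C = 0.85 f'_c a b equal to T: a = 324240/(0.85 × 33.6 × 220) = 51.6 mm.

a ≈ 51.6 mm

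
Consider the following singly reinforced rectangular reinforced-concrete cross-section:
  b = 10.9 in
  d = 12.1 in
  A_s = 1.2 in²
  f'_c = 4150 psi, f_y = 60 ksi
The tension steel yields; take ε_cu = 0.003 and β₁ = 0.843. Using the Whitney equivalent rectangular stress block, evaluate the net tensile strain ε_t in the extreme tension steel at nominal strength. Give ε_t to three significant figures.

ε_t ≈ 0.0133

a = A_s f_y/(0.85 f'_c b) = 1.873 in.
β₁ = 0.843, so c = a/β₁ = 1.873/0.843 = 2.222 in.
From the linear strain diagram with ε_cu = 0.003: ε_t = 0.003 (d − c)/c = 0.003 × (12.1 − 2.222)/2.222 = 0.0133.
Since ε_t ≥ 0.005, the section is tension-controlled.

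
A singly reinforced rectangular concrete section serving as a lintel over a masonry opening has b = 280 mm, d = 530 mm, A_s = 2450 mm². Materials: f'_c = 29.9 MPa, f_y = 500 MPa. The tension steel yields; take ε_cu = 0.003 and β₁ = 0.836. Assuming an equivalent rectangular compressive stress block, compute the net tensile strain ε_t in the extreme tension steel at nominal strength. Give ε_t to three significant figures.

ε_t ≈ 0.00472

a = A_s f_y/(0.85 f'_c b) = 172.14 mm.
β₁ = 0.836, so c = a/β₁ = 172.14/0.836 = 205.91 mm.
From the linear strain diagram with ε_cu = 0.003: ε_t = 0.003 (d − c)/c = 0.003 × (530 − 205.91)/205.91 = 0.00472.
ε_t is between 0.004 and 0.005 — transition zone.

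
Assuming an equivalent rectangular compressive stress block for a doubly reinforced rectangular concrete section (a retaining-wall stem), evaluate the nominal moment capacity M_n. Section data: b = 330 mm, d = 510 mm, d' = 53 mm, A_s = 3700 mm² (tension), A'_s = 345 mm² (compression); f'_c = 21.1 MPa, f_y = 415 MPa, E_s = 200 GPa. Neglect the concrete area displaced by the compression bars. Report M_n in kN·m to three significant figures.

M_n ≈ 612 kN·m

Assume both tension and compression steel yield.
Net tension couple steel: A_s − A'_s = 3355 mm².
a = (A_s − A'_s) f_y / (0.85 f'_c b) = 1392325/(0.85 × 21.1 × 330) = 235.25 mm.
c = a/β₁ = 235.25/0.85 = 276.76 mm; ε'_s = 0.003(c − d')/c = 0.0024 ≥ f_y/E_s = 0.0021, so compression steel does yield.
M_n = (A_s − A'_s) f_y (d − a/2) + A'_s f_y (d − d') = [1392325 × (510 − 117.625) + 143175 × (510 − 53)] × 10⁻⁶ = 546.31 + 65.43 = 611.74 kN·m.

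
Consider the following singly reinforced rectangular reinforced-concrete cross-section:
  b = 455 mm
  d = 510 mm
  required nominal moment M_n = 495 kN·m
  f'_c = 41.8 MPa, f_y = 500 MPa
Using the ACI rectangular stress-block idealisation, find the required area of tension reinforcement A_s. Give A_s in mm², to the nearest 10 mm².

A_s ≈ 2070 mm²

With M_n = 0.85 f'_c a b (d − a/2), solve the quadratic for a:
a = d − √(d² − 2M_n/(0.85 f'_c b)) = 510 − √(510² − 2 × 495×10⁶/(0.85 × 41.8 × 455)) = 64.06 mm.
A_s = 0.85 f'_c a b / f_y = 0.85 × 41.8 × 64.06 × 455 / 500 = 2071.2 mm².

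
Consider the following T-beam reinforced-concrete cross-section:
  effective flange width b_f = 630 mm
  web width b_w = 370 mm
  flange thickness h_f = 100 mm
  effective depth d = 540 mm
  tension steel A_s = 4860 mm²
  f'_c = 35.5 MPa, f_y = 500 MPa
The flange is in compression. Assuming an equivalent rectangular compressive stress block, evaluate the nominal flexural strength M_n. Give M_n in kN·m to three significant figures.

M_n ≈ 1150 kN·m

Tension: T = A_s f_y = 4860 × 500 = 2430000 N.
Try a within the flange: a = T/(0.85 f'_c b_f) = 2430000/(0.85 × 35.5 × 630) = 127.83 mm.
a = 127.83 > h_f = 100 mm: the block extends into the web. Split into flange-overhang and web parts.
C_f = 0.85 f'_c (b_f − b_w) h_f = 0.85 × 35.5 × (630 − 370) × 100 = 784550 N.
Remaining web compression depth: a_w = (T − C_f)/(0.85 f'_c b_w) = (2430000 − 784550)/(0.85 × 35.5 × 370) = 147.38 mm.
M_n = C_f(d − h_f/2) + (T − C_f)(d − a_w/2) = 784550 × (540 − 50) + 1645450 × (540 − 73.69) = 384.43 + 767.29 = 1151.72 × 10⁶ N·mm.
M_n = 1151.72 kN·m.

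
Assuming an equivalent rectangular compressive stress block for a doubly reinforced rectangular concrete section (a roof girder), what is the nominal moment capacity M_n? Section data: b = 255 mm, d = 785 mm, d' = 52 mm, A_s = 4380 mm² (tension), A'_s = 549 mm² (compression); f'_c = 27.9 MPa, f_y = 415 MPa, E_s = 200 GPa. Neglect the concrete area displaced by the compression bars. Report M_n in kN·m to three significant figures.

M_n ≈ 1210 kN·m

Assume both tension and compression steel yield.
Net tension couple steel: A_s − A'_s = 3831 mm².
a = (A_s − A'_s) f_y / (0.85 f'_c b) = 1589865/(0.85 × 27.9 × 255) = 262.90 mm.
c = a/β₁ = 262.90/0.85 = 309.29 mm; ε'_s = 0.003(c − d')/c = 0.0025 ≥ f_y/E_s = 0.0021, so compression steel does yield.
M_n = (A_s − A'_s) f_y (d − a/2) + A'_s f_y (d − d') = [1589865 × (785 − 131.45) + 227835 × (785 − 52)] × 10⁻⁶ = 1039.06 + 167.00 = 1206.06 kN·m.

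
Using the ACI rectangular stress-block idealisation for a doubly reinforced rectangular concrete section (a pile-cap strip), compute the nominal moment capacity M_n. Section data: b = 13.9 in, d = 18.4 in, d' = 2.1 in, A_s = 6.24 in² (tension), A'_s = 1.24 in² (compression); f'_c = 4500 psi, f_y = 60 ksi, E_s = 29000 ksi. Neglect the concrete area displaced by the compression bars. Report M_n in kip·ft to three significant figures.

M_n ≈ 491 kip·ft

Assume both steels yield.
a = (A_s − A'_s) f_y/(0.85 f'_c b) = (6.24 − 1.24) × 60/(0.85 × 4.5 × 13.9) = 5.643 in.
c = a/β₁ = 5.643/0.825 = 6.840 in; ε'_s = 0.003(c − d')/c = 0.0021 ≥ ε_y = 0.0021, so the compression steel yields.
M_n = (A_s − A'_s) f_y (d − a/2) + A'_s f_y (d − d') = 300 × (18.4 − 2.8215) + 74.4 × (18.4 − 2.1) = 4673.6 + 1212.7 = 5886.3 kip·in = 5886.3/12 = 490.53 kip·ft.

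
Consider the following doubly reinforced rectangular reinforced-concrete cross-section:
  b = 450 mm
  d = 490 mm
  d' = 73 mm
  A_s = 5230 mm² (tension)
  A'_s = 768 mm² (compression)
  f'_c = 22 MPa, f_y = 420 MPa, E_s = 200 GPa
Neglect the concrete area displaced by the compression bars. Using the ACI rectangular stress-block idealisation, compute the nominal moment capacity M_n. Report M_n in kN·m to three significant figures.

M_n ≈ 844 kN·m

Assume both tension and compression steel yield.
Net tension couple steel: A_s − A'_s = 4462 mm².
a = (A_s − A'_s) f_y / (0.85 f'_c b) = 1874040/(0.85 × 22 × 450) = 222.70 mm.
c = a/β₁ = 222.70/0.85 = 262.00 mm; ε'_s = 0.003(c − d')/c = 0.0022 ≥ f_y/E_s = 0.0021, so compression steel does yield.
M_n = (A_s − A'_s) f_y (d − a/2) + A'_s f_y (d − d') = [1874040 × (490 − 111.35) + 322560 × (490 − 73)] × 10⁻⁶ = 709.61 + 134.51 = 844.12 kN·m.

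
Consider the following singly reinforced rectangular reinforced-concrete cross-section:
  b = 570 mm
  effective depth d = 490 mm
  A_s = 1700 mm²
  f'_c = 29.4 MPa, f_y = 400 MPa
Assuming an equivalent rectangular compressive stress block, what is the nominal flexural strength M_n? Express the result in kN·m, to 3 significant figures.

M_n ≈ 317 kN·m

T = A_s f_y = 1700 × 400 = 680000 N = 680 kN.
From C = T: a = T/(0.85 f'_c b) = 680000/(0.85 × 29.4 × 570) = 47.74 mm.
M_n = T(d − a/2) = 680 kN × (490 − 23.87) mm = 316.97 kN·m.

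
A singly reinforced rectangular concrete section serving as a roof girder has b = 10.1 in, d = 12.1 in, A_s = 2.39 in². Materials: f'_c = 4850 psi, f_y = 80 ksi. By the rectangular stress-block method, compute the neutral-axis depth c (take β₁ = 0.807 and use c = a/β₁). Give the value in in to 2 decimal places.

c ≈ 5.69 in

T = A_s f_y = 2.39 × 80 = 191.2 kips.
a = T/(0.85 f'_c b) = 191.2/(0.85 × 4.85 × 10.1) = 4.5920 in.
With β₁ = 0.807, c = a/β₁ = 4.5920/0.807 = 5.69 in.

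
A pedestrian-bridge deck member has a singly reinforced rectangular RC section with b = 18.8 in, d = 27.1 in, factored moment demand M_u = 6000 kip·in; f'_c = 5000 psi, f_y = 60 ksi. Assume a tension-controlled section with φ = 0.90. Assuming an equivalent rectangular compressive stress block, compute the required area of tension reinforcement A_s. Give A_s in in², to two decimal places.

A_s ≈ 4.36 in²

M_n = M_u/φ = 6000/0.90 = 6666.67 kip·in.
From M_n = 0.85 f'_c a b (d − a/2):
a = d − √(d² − 2M_n/(0.85 f'_c b)) = 27.1 − √(27.1² − 2 × 6666.67/(0.85 × 5 × 18.8)) = 3.277 in.
A_s = 0.85 f'_c a b / f_y = 0.85 × 5 × 3.277 × 18.8 / 60 = 4.364 in².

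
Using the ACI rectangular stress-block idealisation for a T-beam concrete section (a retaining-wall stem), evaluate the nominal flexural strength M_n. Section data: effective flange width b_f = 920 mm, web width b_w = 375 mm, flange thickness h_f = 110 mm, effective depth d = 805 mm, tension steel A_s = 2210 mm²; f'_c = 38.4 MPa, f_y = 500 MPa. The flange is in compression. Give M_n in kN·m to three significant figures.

Tension: T = A_s f_y = 2210 × 500 = 1105000 N.
Try a within the flange: a = T/(0.85 f'_c b_f) = 1105000/(0.85 × 38.4 × 920) = 36.80 mm.
Since a = 36.80 ≤ h_f = 110 mm, the stress block lies entirely in the flange; analyse as a rectangular beam of width b_f.
M_n = T(d − a/2) = 1105000 × (805 − 18.4) = 869.19 × 10⁶ N·mm.
M_n = 869.19 kN·m.

M_n ≈ 869 kN·m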